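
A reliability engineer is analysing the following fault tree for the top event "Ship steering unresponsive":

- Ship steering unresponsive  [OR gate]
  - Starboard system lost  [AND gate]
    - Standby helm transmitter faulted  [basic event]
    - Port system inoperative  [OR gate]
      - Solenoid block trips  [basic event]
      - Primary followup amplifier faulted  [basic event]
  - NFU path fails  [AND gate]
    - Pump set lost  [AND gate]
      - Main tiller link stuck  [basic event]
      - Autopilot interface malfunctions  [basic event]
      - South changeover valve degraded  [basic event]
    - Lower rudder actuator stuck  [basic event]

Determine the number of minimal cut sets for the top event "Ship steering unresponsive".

Port system inoperative [OR]: union of children's cut sets → 2 cut set(s).
Starboard system lost [AND]: one cut set from each child combined → 1 × 2 = 2 cut set(s).
Pump set lost [AND]: one cut set from each child combined → 1 × 1 × 1 = 1 cut set(s).
NFU path fails [AND]: one cut set from each child combined → 1 × 1 = 1 cut set(s).
Ship steering unresponsive [OR]: union of children's cut sets → 3 cut set(s).
Minimal cut sets: {Solenoid block trips, Standby helm transmitter faulted}; {Primary followup amplifier faulted, Standby helm transmitter faulted}; {Autopilot interface malfunctions, Lower rudder actuator stuck, Main tiller link stuck, South changeover valve degraded}.

3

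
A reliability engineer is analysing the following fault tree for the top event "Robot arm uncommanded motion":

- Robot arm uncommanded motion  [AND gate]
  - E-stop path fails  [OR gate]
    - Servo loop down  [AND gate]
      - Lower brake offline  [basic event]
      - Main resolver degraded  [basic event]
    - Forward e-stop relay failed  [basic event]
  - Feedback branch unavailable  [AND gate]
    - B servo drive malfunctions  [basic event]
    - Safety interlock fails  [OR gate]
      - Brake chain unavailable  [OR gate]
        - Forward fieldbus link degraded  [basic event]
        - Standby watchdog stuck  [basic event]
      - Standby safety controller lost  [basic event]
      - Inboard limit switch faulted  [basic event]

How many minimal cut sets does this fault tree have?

Servo loop down [AND]: one cut set from each child combined → 1 × 1 = 1 cut set(s).
E-stop path fails [OR]: union of children's cut sets → 2 cut set(s).
Brake chain unavailable [OR]: union of children's cut sets → 2 cut set(s).
Safety interlock fails [OR]: union of children's cut sets → 4 cut set(s).
Feedback branch unavailable [AND]: one cut set from each child combined → 1 × 4 = 4 cut set(s).
Robot arm uncommanded motion [AND]: one cut set from each child combined → 2 × 4 = 8 cut set(s).
Minimal cut sets: {B servo drive malfunctions, Forward fieldbus link degraded, Lower brake offline, Main resolver degraded}; {B servo drive malfunctions, Lower brake offline, Main resolver degraded, Standby watchdog stuck}; {B servo drive malfunctions, Lower brake offline, Main resolver degraded, Standby safety controller lost}; {B servo drive malfunctions, Inboard limit switch faulted, Lower brake offline, Main resolver degraded}; {B servo drive malfunctions, Forward e-stop relay failed, Forward fieldbus link degraded}; {B servo drive malfunctions, Forward e-stop relay failed, Standby watchdog stuck}; {B servo drive malfunctions, Forward e-stop relay failed, Standby safety controller lost}; {B servo drive malfunctions, Forward e-stop relay failed, Inboard limit switch faulted}.

8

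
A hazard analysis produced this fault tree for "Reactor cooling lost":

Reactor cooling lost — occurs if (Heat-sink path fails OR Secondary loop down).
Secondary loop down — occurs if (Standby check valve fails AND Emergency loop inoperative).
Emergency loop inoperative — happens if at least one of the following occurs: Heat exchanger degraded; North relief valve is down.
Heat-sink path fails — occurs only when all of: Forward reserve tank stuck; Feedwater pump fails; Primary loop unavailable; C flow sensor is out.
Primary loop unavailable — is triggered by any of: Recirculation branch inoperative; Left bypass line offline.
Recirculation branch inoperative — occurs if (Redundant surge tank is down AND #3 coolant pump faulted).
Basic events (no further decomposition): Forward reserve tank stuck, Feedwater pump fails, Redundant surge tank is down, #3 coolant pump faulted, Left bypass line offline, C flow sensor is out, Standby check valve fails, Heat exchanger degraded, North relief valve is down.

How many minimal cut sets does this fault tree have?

Recirculation branch inoperative [AND]: one cut set from each child combined → 1 × 1 = 1 cut set(s).
Primary loop unavailable [OR]: union of children's cut sets → 2 cut set(s).
Heat-sink path fails [AND]: one cut set from each child combined → 1 × 1 × 2 × 1 = 2 cut set(s).
Emergency loop inoperative [OR]: union of children's cut sets → 2 cut set(s).
Secondary loop down [AND]: one cut set from each child combined → 1 × 2 = 2 cut set(s).
Reactor cooling lost [OR]: union of children's cut sets → 4 cut set(s).
Minimal cut sets: {#3 coolant pump faulted, C flow sensor is out, Feedwater pump fails, Forward reserve tank stuck, Redundant surge tank is down}; {C flow sensor is out, Feedwater pump fails, Forward reserve tank stuck, Left bypass line offline}; {Heat exchanger degraded, Standby check valve fails}; {North relief valve is down, Standby check valve fails}.

4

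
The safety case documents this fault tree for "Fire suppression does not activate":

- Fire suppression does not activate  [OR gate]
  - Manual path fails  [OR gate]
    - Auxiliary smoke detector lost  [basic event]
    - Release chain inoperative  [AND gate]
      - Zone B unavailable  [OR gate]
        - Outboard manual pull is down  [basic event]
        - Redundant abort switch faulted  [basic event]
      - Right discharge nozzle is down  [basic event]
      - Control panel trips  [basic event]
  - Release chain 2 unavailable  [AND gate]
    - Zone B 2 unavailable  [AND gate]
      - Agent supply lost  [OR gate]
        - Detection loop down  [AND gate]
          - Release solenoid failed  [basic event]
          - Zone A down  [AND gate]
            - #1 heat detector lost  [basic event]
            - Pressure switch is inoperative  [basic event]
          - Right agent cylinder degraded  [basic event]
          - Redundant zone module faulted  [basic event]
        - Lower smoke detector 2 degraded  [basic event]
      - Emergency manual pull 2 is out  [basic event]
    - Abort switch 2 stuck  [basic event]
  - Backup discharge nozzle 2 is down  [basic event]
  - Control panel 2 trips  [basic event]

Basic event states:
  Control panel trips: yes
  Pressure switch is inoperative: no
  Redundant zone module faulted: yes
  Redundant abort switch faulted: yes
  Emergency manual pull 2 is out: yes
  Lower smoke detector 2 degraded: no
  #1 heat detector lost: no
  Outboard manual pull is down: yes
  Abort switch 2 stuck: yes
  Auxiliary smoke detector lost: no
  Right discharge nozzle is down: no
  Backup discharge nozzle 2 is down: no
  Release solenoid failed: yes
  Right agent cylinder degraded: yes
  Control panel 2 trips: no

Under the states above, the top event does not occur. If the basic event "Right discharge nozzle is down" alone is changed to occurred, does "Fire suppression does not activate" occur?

Counterfactual: set "Right discharge nozzle is down" to occurred.
Zone B unavailable [OR]: Outboard manual pull is down=occurs, Redundant abort switch faulted=occurs → at least one input occurs → occurs.
Release chain inoperative [AND]: Zone B unavailable=occurs, Right discharge nozzle is down=occurs, Control panel trips=occurs → all inputs occur → occurs.
Manual path fails [OR]: Auxiliary smoke detector lost=not, Release chain inoperative=occurs → at least one input occurs → occurs.
Zone A down [AND]: #1 heat detector lost=not, Pressure switch is inoperative=not → not all inputs occur → does not occur.
Detection loop down [AND]: Release solenoid failed=occurs, Zone A down=not, Right agent cylinder degraded=occurs, Redundant zone module faulted=occurs → not all inputs occur → does not occur.
Agent supply lost [OR]: Detection loop down=not, Lower smoke detector 2 degraded=not → no input occurs → does not occur.
Zone B 2 unavailable [AND]: Agent supply lost=not, Emergency manual pull 2 is out=occurs → not all inputs occur → does not occur.
Release chain 2 unavailable [AND]: Zone B 2 unavailable=not, Abort switch 2 stuck=occurs → not all inputs occur → does not occur.
Fire suppression does not activate [OR]: Manual path fails=occurs, Release chain 2 unavailable=not, Backup discharge nozzle 2 is down=not, Control panel 2 trips=not → at least one input occurs → occurs.

Yes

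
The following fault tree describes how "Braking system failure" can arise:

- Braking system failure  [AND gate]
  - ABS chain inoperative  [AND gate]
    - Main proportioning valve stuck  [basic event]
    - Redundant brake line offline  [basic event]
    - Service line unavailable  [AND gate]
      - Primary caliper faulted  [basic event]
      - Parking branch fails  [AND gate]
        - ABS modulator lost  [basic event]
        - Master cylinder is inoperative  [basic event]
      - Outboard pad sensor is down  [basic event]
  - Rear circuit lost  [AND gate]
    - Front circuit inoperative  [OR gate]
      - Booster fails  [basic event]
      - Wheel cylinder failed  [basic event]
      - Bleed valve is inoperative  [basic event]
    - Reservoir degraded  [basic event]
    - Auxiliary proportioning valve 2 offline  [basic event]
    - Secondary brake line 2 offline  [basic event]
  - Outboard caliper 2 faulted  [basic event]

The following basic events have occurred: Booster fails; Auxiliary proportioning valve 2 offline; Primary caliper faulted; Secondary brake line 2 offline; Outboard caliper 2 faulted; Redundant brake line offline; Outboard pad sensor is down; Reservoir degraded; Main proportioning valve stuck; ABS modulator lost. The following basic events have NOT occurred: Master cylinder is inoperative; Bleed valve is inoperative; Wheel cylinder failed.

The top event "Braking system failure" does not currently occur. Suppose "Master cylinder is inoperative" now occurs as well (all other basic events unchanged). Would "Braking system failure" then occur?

Yes

Counterfactual: set "Master cylinder is inoperative" to occurred.
Parking branch fails [AND]: ABS modulator lost=occurs, Master cylinder is inoperative=occurs → all inputs occur → occurs.
Service line unavailable [AND]: Primary caliper faulted=occurs, Parking branch fails=occurs, Outboard pad sensor is down=occurs → all inputs occur → occurs.
ABS chain inoperative [AND]: Main proportioning valve stuck=occurs, Redundant brake line offline=occurs, Service line unavailable=occurs → all inputs occur → occurs.
Front circuit inoperative [OR]: Booster fails=occurs, Wheel cylinder failed=not, Bleed valve is inoperative=not → at least one input occurs → occurs.
Rear circuit lost [AND]: Front circuit inoperative=occurs, Reservoir degraded=occurs, Auxiliary proportioning valve 2 offline=occurs, Secondary brake line 2 offline=occurs → all inputs occur → occurs.
Braking system failure [AND]: ABS chain inoperative=occurs, Rear circuit lost=occurs, Outboard caliper 2 faulted=occurs → all inputs occur → occurs.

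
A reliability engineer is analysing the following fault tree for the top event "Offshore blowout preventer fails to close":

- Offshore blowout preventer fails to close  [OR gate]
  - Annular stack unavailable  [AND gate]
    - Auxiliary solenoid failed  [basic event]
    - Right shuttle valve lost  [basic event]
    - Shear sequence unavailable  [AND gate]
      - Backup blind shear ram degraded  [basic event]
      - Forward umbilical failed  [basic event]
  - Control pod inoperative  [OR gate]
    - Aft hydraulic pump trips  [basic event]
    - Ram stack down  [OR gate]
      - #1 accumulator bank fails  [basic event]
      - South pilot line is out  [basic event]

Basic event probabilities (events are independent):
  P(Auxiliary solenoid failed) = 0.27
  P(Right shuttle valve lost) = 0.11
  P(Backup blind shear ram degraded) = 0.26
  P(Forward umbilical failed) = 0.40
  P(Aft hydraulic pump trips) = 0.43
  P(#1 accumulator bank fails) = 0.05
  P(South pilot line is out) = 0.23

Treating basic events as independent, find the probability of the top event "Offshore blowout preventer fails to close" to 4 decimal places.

P(Shear sequence unavailable) [AND] = 0.26 × 0.40 = 0.104000
P(Annular stack unavailable) [AND] = 0.27 × 0.11 × 0.104000 = 0.003089
P(Ram stack down) [OR] = 1 − (1−0.05) × (1−0.23) = 0.268500
P(Control pod inoperative) [OR] = 1 − (1−0.43) × (1−0.268500) = 0.583045
P(Offshore blowout preventer fails to close) [OR] = 1 − (1−0.003089) × (1−0.583045) = 0.584333
Rounded to 4 decimal places: P(Offshore blowout preventer fails to close) ≈ 0.5843.

0.5843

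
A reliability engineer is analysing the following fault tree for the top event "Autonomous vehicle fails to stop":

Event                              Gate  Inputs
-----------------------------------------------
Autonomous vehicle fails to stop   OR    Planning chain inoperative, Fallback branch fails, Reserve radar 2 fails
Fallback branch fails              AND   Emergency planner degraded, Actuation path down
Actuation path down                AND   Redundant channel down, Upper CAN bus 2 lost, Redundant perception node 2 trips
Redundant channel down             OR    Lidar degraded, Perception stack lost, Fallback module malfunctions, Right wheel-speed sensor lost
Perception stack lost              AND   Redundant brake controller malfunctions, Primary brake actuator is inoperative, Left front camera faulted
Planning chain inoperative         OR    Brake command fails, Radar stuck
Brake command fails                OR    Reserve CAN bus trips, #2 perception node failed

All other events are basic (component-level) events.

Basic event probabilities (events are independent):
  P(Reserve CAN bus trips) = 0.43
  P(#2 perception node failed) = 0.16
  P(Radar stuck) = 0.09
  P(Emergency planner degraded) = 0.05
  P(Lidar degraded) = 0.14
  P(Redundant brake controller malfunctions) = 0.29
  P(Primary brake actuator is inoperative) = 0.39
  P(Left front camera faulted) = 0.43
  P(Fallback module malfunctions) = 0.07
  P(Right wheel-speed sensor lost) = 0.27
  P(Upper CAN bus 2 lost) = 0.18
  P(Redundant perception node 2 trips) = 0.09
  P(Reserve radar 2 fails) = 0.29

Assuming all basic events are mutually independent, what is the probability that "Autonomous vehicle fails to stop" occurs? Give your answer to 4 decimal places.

P(Brake command fails) [OR] = 1 − (1−0.43) × (1−0.16) = 0.521200
P(Planning chain inoperative) [OR] = 1 − (1−0.521200) × (1−0.09) = 0.564292
P(Perception stack lost) [AND] = 0.29 × 0.39 × 0.43 = 0.048633
P(Redundant channel down) [OR] = 1 − (1−0.14) × (1−0.048633) × (1−0.07) × (1−0.27) = 0.444541
P(Actuation path down) [AND] = 0.444541 × 0.18 × 0.09 = 0.007202
P(Fallback branch fails) [AND] = 0.05 × 0.007202 = 0.000360
P(Autonomous vehicle fails to stop) [OR] = 1 − (1−0.564292) × (1−0.000360) × (1−0.29) = 0.690759
Rounded to 4 decimal places: P(Autonomous vehicle fails to stop) ≈ 0.6908.

0.6908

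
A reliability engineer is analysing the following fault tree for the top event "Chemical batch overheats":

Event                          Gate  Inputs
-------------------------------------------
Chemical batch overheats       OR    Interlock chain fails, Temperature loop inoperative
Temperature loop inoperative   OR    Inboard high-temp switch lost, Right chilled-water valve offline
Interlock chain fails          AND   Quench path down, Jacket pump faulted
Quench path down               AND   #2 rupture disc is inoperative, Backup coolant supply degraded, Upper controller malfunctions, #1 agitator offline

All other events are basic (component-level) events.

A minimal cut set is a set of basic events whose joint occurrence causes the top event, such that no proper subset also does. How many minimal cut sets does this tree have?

3

Quench path down [AND]: one cut set from each child combined → 1 × 1 × 1 × 1 = 1 cut set(s).
Interlock chain fails [AND]: one cut set from each child combined → 1 × 1 = 1 cut set(s).
Temperature loop inoperative [OR]: union of children's cut sets → 2 cut set(s).
Chemical batch overheats [OR]: union of children's cut sets → 3 cut set(s).
Minimal cut sets: {#1 agitator offline, #2 rupture disc is inoperative, Backup coolant supply degraded, Jacket pump faulted, Upper controller malfunctions}; {Inboard high-temp switch lost}; {Right chilled-water valve offline}.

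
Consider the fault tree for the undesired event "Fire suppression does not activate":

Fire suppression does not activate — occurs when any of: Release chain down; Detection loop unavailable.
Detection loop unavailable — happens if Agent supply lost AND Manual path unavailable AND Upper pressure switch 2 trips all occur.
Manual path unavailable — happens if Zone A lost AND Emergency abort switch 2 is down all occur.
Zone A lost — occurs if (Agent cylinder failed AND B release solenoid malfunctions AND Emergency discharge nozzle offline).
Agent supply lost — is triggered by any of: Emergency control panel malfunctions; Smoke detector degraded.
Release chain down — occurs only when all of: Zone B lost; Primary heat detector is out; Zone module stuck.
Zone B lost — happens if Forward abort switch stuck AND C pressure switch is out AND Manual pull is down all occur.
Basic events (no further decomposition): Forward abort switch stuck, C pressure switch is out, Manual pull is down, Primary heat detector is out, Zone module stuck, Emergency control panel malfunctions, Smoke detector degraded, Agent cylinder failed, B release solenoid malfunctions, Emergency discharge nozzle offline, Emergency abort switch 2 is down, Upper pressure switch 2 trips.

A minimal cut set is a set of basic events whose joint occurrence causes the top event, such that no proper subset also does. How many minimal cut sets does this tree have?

3

Zone B lost [AND]: one cut set from each child combined → 1 × 1 × 1 = 1 cut set(s).
Release chain down [AND]: one cut set from each child combined → 1 × 1 × 1 = 1 cut set(s).
Agent supply lost [OR]: union of children's cut sets → 2 cut set(s).
Zone A lost [AND]: one cut set from each child combined → 1 × 1 × 1 = 1 cut set(s).
Manual path unavailable [AND]: one cut set from each child combined → 1 × 1 = 1 cut set(s).
Detection loop unavailable [AND]: one cut set from each child combined → 2 × 1 × 1 = 2 cut set(s).
Fire suppression does not activate [OR]: union of children's cut sets → 3 cut set(s).
Minimal cut sets: {C pressure switch is out, Forward abort switch stuck, Manual pull is down, Primary heat detector is out, Zone module stuck}; {Agent cylinder failed, B release solenoid malfunctions, Emergency abort switch 2 is down, Emergency control panel malfunctions, Emergency discharge nozzle offline, Upper pressure switch 2 trips}; {Agent cylinder failed, B release solenoid malfunctions, Emergency abort switch 2 is down, Emergency discharge nozzle offline, Smoke detector degraded, Upper pressure switch 2 trips}.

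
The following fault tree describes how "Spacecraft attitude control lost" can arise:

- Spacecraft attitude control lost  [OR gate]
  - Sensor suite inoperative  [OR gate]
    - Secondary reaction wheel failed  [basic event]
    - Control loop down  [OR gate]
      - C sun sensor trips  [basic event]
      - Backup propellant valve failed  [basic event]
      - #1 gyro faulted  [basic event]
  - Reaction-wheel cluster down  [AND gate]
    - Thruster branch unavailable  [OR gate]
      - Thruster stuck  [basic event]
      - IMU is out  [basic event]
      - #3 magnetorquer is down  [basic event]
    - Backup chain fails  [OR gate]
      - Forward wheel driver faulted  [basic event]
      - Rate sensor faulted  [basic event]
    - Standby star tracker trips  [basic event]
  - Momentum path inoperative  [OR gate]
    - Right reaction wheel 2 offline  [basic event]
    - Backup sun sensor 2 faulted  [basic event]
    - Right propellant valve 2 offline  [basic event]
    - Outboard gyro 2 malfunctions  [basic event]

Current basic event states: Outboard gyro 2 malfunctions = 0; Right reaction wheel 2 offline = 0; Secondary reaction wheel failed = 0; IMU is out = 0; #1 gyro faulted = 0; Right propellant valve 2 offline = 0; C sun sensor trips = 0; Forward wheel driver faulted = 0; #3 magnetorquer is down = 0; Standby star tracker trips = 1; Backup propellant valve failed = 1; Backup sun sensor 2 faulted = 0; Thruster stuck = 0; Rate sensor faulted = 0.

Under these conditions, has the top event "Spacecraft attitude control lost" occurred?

Control loop down [OR]: C sun sensor trips=not, Backup propellant valve failed=occurs, #1 gyro faulted=not → at least one input occurs → occurs.
Sensor suite inoperative [OR]: Secondary reaction wheel failed=not, Control loop down=occurs → at least one input occurs → occurs.
Thruster branch unavailable [OR]: Thruster stuck=not, IMU is out=not, #3 magnetorquer is down=not → no input occurs → does not occur.
Backup chain fails [OR]: Forward wheel driver faulted=not, Rate sensor faulted=not → no input occurs → does not occur.
Reaction-wheel cluster down [AND]: Thruster branch unavailable=not, Backup chain fails=not, Standby star tracker trips=occurs → not all inputs occur → does not occur.
Momentum path inoperative [OR]: Right reaction wheel 2 offline=not, Backup sun sensor 2 faulted=not, Right propellant valve 2 offline=not, Outboard gyro 2 malfunctions=not → no input occurs → does not occur.
Spacecraft attitude control lost [OR]: Sensor suite inoperative=occurs, Reaction-wheel cluster down=not, Momentum path inoperative=not → at least one input occurs → occurs.

Yes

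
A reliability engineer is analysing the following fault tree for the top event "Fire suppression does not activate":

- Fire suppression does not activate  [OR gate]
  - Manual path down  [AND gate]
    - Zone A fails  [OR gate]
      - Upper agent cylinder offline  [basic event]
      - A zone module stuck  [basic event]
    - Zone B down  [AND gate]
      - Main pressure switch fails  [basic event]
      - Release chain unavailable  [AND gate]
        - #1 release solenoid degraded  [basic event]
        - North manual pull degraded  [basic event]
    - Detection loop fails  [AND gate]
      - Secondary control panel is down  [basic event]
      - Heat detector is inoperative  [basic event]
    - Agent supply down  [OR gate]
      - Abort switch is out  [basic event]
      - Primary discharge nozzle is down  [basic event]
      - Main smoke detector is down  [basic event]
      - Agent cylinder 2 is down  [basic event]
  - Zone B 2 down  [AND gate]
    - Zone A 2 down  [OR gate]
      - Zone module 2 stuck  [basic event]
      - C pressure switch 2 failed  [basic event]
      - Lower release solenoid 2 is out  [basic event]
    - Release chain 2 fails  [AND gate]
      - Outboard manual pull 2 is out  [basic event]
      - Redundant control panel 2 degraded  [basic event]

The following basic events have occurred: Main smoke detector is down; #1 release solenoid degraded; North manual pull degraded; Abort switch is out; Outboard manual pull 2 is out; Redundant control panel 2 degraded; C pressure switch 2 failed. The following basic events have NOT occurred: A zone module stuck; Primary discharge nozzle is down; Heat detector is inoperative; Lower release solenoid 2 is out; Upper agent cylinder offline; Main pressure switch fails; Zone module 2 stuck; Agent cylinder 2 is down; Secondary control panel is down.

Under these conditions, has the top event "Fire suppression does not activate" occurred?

Zone A fails [OR]: Upper agent cylinder offline=not, A zone module stuck=not → no input occurs → does not occur.
Release chain unavailable [AND]: #1 release solenoid degraded=occurs, North manual pull degraded=occurs → all inputs occur → occurs.
Zone B down [AND]: Main pressure switch fails=not, Release chain unavailable=occurs → not all inputs occur → does not occur.
Detection loop fails [AND]: Secondary control panel is down=not, Heat detector is inoperative=not → not all inputs occur → does not occur.
Agent supply down [OR]: Abort switch is out=occurs, Primary discharge nozzle is down=not, Main smoke detector is down=occurs, Agent cylinder 2 is down=not → at least one input occurs → occurs.
Manual path down [AND]: Zone A fails=not, Zone B down=not, Detection loop fails=not, Agent supply down=occurs → not all inputs occur → does not occur.
Zone A 2 down [OR]: Zone module 2 stuck=not, C pressure switch 2 failed=occurs, Lower release solenoid 2 is out=not → at least one input occurs → occurs.
Release chain 2 fails [AND]: Outboard manual pull 2 is out=occurs, Redundant control panel 2 degraded=occurs → all inputs occur → occurs.
Zone B 2 down [AND]: Zone A 2 down=occurs, Release chain 2 fails=occurs → all inputs occur → occurs.
Fire suppression does not activate [OR]: Manual path down=not, Zone B 2 down=occurs → at least one input occurs → occurs.

Yes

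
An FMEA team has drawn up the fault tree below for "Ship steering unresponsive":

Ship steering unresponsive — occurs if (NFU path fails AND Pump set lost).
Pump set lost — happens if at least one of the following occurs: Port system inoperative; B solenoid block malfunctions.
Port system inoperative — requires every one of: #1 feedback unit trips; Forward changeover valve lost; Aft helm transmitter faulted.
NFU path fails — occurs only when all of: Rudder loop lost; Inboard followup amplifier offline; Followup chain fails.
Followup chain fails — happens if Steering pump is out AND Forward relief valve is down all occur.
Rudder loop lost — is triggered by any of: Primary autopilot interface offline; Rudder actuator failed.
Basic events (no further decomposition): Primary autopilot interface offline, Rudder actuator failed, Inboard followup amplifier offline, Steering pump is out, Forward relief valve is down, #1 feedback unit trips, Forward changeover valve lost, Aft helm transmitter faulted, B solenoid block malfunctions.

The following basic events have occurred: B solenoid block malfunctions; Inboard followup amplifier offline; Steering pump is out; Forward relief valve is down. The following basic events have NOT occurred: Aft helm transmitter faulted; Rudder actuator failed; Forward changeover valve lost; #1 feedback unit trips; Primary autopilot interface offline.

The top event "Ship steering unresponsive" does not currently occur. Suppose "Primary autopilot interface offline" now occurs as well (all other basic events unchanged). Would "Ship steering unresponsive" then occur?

Counterfactual: set "Primary autopilot interface offline" to occurred.
Rudder loop lost [OR]: Primary autopilot interface offline=occurs, Rudder actuator failed=not → at least one input occurs → occurs.
Followup chain fails [AND]: Steering pump is out=occurs, Forward relief valve is down=occurs → all inputs occur → occurs.
NFU path fails [AND]: Rudder loop lost=occurs, Inboard followup amplifier offline=occurs, Followup chain fails=occurs → all inputs occur → occurs.
Port system inoperative [AND]: #1 feedback unit trips=not, Forward changeover valve lost=not, Aft helm transmitter faulted=not → not all inputs occur → does not occur.
Pump set lost [OR]: Port system inoperative=not, B solenoid block malfunctions=occurs → at least one input occurs → occurs.
Ship steering unresponsive [AND]: NFU path fails=occurs, Pump set lost=occurs → all inputs occur → occurs.

Yes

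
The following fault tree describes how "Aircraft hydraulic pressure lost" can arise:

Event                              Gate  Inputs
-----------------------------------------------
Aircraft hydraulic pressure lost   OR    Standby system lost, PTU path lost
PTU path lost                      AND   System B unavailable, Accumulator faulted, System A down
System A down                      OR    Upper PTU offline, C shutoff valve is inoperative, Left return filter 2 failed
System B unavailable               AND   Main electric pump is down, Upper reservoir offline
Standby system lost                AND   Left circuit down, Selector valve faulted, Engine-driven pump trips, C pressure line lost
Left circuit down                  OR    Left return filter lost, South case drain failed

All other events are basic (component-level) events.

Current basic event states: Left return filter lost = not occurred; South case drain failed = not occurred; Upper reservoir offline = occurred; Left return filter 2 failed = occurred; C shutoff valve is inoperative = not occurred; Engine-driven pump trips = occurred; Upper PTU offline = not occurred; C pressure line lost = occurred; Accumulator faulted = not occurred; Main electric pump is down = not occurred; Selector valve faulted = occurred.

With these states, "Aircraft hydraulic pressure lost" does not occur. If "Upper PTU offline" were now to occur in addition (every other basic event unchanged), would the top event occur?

Counterfactual: set "Upper PTU offline" to occurred.
Left circuit down [OR]: Left return filter lost=not, South case drain failed=not → no input occurs → does not occur.
Standby system lost [AND]: Left circuit down=not, Selector valve faulted=occurs, Engine-driven pump trips=occurs, C pressure line lost=occurs → not all inputs occur → does not occur.
System B unavailable [AND]: Main electric pump is down=not, Upper reservoir offline=occurs → not all inputs occur → does not occur.
System A down [OR]: Upper PTU offline=occurs, C shutoff valve is inoperative=not, Left return filter 2 failed=occurs → at least one input occurs → occurs.
PTU path lost [AND]: System B unavailable=not, Accumulator faulted=not, System A down=occurs → not all inputs occur → does not occur.
Aircraft hydraulic pressure lost [OR]: Standby system lost=not, PTU path lost=not → no input occurs → does not occur.

No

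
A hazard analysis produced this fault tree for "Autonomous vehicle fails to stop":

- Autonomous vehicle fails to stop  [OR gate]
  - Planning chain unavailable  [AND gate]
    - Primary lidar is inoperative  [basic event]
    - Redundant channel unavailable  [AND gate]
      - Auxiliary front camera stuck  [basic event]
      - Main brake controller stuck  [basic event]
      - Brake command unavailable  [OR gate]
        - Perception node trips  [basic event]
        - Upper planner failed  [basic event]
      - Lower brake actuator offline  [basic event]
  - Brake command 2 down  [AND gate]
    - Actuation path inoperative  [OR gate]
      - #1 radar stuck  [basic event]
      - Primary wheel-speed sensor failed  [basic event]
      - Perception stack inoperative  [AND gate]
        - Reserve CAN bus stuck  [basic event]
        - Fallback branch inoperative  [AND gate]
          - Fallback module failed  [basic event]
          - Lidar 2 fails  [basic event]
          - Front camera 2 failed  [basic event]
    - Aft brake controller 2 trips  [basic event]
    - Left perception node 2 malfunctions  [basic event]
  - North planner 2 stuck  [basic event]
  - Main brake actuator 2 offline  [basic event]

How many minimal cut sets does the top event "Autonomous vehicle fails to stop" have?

Brake command unavailable [OR]: union of children's cut sets → 2 cut set(s).
Redundant channel unavailable [AND]: one cut set from each child combined → 1 × 1 × 2 × 1 = 2 cut set(s).
Planning chain unavailable [AND]: one cut set from each child combined → 1 × 2 = 2 cut set(s).
Fallback branch inoperative [AND]: one cut set from each child combined → 1 × 1 × 1 = 1 cut set(s).
Perception stack inoperative [AND]: one cut set from each child combined → 1 × 1 = 1 cut set(s).
Actuation path inoperative [OR]: union of children's cut sets → 3 cut set(s).
Brake command 2 down [AND]: one cut set from each child combined → 3 × 1 × 1 = 3 cut set(s).
Autonomous vehicle fails to stop [OR]: union of children's cut sets → 7 cut set(s).
Minimal cut sets: {Auxiliary front camera stuck, Lower brake actuator offline, Main brake controller stuck, Perception node trips, Primary lidar is inoperative}; {Auxiliary front camera stuck, Lower brake actuator offline, Main brake controller stuck, Primary lidar is inoperative, Upper planner failed}; {#1 radar stuck, Aft brake controller 2 trips, Left perception node 2 malfunctions}; {Aft brake controller 2 trips, Left perception node 2 malfunctions, Primary wheel-speed sensor failed}; {Aft brake controller 2 trips, Fallback module failed, Front camera 2 failed, Left perception node 2 malfunctions, Lidar 2 fails, Reserve CAN bus stuck}; {North planner 2 stuck}; {Main brake actuator 2 offline}.

7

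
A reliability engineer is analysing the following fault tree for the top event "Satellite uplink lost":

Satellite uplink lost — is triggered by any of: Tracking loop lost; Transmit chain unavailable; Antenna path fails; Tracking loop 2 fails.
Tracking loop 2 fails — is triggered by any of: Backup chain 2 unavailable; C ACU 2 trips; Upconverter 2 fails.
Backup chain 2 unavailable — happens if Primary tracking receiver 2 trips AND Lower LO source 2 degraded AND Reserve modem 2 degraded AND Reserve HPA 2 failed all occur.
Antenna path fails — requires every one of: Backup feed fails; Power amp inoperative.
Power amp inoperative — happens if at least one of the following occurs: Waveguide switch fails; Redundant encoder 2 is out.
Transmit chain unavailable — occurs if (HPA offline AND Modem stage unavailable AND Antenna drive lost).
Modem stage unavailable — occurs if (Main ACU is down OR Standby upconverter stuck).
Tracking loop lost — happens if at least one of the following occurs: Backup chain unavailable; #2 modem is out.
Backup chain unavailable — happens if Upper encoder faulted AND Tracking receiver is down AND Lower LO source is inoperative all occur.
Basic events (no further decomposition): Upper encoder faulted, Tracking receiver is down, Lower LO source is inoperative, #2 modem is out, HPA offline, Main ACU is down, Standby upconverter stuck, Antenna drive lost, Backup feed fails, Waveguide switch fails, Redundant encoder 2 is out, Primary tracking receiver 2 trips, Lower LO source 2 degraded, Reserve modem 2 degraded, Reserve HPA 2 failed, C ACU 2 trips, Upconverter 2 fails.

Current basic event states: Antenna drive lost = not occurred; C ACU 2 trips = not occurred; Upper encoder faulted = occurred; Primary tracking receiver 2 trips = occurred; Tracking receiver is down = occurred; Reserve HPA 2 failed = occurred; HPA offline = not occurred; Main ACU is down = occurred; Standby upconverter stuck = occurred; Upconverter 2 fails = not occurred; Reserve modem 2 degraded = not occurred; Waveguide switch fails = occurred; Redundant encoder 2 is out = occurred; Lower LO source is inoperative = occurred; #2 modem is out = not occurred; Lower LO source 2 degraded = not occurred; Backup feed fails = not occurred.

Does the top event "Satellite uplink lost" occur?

Yes

Backup chain unavailable [AND]: Upper encoder faulted=occurs, Tracking receiver is down=occurs, Lower LO source is inoperative=occurs → all inputs occur → occurs.
Tracking loop lost [OR]: Backup chain unavailable=occurs, #2 modem is out=not → at least one input occurs → occurs.
Modem stage unavailable [OR]: Main ACU is down=occurs, Standby upconverter stuck=occurs → at least one input occurs → occurs.
Transmit chain unavailable [AND]: HPA offline=not, Modem stage unavailable=occurs, Antenna drive lost=not → not all inputs occur → does not occur.
Power amp inoperative [OR]: Waveguide switch fails=occurs, Redundant encoder 2 is out=occurs → at least one input occurs → occurs.
Antenna path fails [AND]: Backup feed fails=not, Power amp inoperative=occurs → not all inputs occur → does not occur.
Backup chain 2 unavailable [AND]: Primary tracking receiver 2 trips=occurs, Lower LO source 2 degraded=not, Reserve modem 2 degraded=not, Reserve HPA 2 failed=occurs → not all inputs occur → does not occur.
Tracking loop 2 fails [OR]: Backup chain 2 unavailable=not, C ACU 2 trips=not, Upconverter 2 fails=not → no input occurs → does not occur.
Satellite uplink lost [OR]: Tracking loop lost=occurs, Transmit chain unavailable=not, Antenna path fails=not, Tracking loop 2 fails=not → at least one input occurs → occurs.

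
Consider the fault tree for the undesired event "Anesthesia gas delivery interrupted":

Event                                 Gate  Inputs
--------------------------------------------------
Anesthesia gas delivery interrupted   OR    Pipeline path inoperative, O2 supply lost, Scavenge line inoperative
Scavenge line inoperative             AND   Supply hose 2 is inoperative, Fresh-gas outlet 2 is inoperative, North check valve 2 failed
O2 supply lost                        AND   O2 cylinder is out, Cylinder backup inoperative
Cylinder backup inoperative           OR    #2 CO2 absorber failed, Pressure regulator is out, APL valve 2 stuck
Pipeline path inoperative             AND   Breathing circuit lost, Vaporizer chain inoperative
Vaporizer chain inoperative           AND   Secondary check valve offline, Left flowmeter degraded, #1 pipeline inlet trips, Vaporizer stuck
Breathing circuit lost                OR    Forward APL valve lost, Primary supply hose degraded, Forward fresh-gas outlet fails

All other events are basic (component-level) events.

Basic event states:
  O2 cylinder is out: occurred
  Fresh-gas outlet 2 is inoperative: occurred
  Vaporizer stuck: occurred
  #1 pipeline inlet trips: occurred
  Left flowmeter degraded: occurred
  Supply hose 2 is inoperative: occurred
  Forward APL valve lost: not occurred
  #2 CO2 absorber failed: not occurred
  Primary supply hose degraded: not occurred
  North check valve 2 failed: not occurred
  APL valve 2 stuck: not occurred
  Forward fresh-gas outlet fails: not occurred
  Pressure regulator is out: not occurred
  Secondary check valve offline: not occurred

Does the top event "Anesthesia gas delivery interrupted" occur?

Breathing circuit lost [OR]: Forward APL valve lost=not, Primary supply hose degraded=not, Forward fresh-gas outlet fails=not → no input occurs → does not occur.
Vaporizer chain inoperative [AND]: Secondary check valve offline=not, Left flowmeter degraded=occurs, #1 pipeline inlet trips=occurs, Vaporizer stuck=occurs → not all inputs occur → does not occur.
Pipeline path inoperative [AND]: Breathing circuit lost=not, Vaporizer chain inoperative=not → not all inputs occur → does not occur.
Cylinder backup inoperative [OR]: #2 CO2 absorber failed=not, Pressure regulator is out=not, APL valve 2 stuck=not → no input occurs → does not occur.
O2 supply lost [AND]: O2 cylinder is out=occurs, Cylinder backup inoperative=not → not all inputs occur → does not occur.
Scavenge line inoperative [AND]: Supply hose 2 is inoperative=occurs, Fresh-gas outlet 2 is inoperative=occurs, North check valve 2 failed=not → not all inputs occur → does not occur.
Anesthesia gas delivery interrupted [OR]: Pipeline path inoperative=not, O2 supply lost=not, Scavenge line inoperative=not → no input occurs → does not occur.

No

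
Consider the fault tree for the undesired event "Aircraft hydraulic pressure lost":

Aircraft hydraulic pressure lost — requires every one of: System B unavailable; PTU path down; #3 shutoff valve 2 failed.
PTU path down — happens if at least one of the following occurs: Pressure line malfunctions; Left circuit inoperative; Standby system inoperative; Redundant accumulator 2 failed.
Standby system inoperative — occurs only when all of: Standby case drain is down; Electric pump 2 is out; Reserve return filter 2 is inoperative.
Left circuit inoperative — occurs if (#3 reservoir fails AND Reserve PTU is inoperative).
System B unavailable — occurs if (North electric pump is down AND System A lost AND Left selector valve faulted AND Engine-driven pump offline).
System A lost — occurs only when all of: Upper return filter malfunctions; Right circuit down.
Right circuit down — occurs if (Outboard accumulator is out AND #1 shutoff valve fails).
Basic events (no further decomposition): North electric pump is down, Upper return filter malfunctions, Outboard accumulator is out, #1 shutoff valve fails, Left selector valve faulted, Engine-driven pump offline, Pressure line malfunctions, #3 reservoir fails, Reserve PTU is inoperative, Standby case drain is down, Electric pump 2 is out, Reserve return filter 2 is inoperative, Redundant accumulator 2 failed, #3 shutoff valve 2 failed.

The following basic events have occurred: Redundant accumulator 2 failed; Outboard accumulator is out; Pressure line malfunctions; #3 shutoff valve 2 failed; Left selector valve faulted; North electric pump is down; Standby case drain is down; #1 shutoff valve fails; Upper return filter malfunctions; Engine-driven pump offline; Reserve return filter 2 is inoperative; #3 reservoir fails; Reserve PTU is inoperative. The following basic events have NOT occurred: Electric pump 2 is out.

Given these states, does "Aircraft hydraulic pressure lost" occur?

Right circuit down [AND]: Outboard accumulator is out=occurs, #1 shutoff valve fails=occurs → all inputs occur → occurs.
System A lost [AND]: Upper return filter malfunctions=occurs, Right circuit down=occurs → all inputs occur → occurs.
System B unavailable [AND]: North electric pump is down=occurs, System A lost=occurs, Left selector valve faulted=occurs, Engine-driven pump offline=occurs → all inputs occur → occurs.
Left circuit inoperative [AND]: #3 reservoir fails=occurs, Reserve PTU is inoperative=occurs → all inputs occur → occurs.
Standby system inoperative [AND]: Standby case drain is down=occurs, Electric pump 2 is out=not, Reserve return filter 2 is inoperative=occurs → not all inputs occur → does not occur.
PTU path down [OR]: Pressure line malfunctions=occurs, Left circuit inoperative=occurs, Standby system inoperative=not, Redundant accumulator 2 failed=occurs → at least one input occurs → occurs.
Aircraft hydraulic pressure lost [AND]: System B unavailable=occurs, PTU path down=occurs, #3 shutoff valve 2 failed=occurs → all inputs occur → occurs.

Yes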